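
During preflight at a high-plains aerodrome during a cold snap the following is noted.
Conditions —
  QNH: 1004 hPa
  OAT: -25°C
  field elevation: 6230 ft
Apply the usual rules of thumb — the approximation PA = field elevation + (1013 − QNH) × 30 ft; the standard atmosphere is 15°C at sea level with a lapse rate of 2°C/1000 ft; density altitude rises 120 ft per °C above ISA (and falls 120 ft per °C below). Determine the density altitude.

Pressure altitude = 6230 + (1013 − 1004) × 30 = 6230 + (+270) = 6500 ft.
ISA temperature at 6500 ft = 15 − 2 × (6500/1000) = 2°C.
ISA deviation = -25 − 2 = -27°C.
Density altitude = 6500 + 120 × (-27) = 3260 ft.

3260 ft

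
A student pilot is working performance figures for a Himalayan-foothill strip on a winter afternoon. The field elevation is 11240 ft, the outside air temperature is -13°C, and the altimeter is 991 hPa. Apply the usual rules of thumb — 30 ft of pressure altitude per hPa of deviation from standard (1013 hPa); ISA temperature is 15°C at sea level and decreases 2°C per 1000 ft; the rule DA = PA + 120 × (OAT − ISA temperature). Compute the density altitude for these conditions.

Pressure altitude = 11240 + (1013 − 991) × 30 = 11240 + (+660) = 11900 ft.
ISA temperature at 11900 ft = 15 − 2 × (11900/1000) = -8.8°C.
ISA deviation = -13 − (-8.8) = -4.2°C.
Density altitude = 11900 + 120 × (-4.2) = 11396 ft.

11396 ft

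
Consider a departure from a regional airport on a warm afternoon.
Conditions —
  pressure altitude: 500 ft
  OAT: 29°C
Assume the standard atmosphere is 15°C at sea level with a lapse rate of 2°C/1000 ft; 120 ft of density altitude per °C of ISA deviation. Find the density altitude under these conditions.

2300 ft

ISA temperature at 500 ft = 15 − 2 × (500/1000) = 14°C.
ISA deviation = 29 − 14 = +15°C.
Density altitude = 500 + 120 × (15) = 500 + (+1800) = 2300 ft.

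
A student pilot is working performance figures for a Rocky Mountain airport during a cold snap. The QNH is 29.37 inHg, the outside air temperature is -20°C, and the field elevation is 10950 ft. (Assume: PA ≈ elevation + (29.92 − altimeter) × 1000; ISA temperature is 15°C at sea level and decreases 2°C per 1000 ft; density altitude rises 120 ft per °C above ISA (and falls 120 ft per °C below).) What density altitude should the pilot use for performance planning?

Pressure altitude = 10950 + (29.92 − 29.37) × 1000 = 10950 + (+550) = 11500 ft.
ISA temperature at 11500 ft = 15 − 2 × (11500/1000) = -8°C.
ISA deviation = -20 − (-8) = -12°C.
Density altitude = 11500 + 120 × (-12) = 10060 ft.

10060 ft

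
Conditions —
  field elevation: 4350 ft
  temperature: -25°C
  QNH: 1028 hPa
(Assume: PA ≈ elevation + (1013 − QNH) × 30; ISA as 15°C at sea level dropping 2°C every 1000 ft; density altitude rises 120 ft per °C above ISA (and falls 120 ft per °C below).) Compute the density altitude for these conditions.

36 ft

Pressure altitude = 4350 + (1013 − 1028) × 30 = 4350 + (-450) = 3900 ft.
ISA temperature at 3900 ft = 15 − 2 × (3900/1000) = 7.2°C.
ISA deviation = -25 − 7.2 = -32.2°C.
Density altitude = 3900 + 120 × (-32.2) = 36 ft.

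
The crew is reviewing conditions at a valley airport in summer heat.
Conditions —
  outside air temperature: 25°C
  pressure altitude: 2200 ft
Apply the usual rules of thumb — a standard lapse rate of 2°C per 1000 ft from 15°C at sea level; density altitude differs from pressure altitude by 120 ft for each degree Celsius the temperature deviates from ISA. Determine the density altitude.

3928 ft

ISA temperature at 2200 ft = 15 − 2 × (2200/1000) = 10.6°C.
ISA deviation = 25 − 10.6 = +14.4°C.
Density altitude = 2200 + 120 × (14.4) = 2200 + (+1728) = 3928 ft.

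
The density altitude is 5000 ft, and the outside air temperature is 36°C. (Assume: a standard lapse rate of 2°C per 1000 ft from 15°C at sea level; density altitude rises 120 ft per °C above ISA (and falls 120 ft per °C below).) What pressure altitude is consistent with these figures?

DA = PA + 120 × (OAT − (15 − 2·PA/1000)) = PA + 120·OAT − 1800 + 0.24·PA = 1.24·PA + 120·OAT − 1800.
So 1.24·PA = 5000 − 120 × 36 + 1800 = 2480.
PA = 2480 / 1.24 = 2000 ft.

2000 ft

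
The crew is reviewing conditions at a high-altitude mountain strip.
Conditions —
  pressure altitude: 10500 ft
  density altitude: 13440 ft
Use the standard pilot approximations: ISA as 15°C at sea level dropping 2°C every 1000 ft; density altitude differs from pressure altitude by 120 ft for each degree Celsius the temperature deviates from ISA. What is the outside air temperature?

18.5°C

Density altitude − pressure altitude = 13440 − 10500 = +2940 ft.
At 120 ft/°C that is an ISA deviation of 2940/120 = +24.5°C.
ISA temperature at 10500 ft = 15 − 2 × (10500/1000) = -6°C.
OAT = ISA + deviation = -6 + (+24.5) = 18.5°C.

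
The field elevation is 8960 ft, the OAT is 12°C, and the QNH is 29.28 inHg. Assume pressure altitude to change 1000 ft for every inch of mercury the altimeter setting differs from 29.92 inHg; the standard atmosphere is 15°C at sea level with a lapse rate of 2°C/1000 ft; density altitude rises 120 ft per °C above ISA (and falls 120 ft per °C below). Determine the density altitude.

11544 ft

Pressure altitude = 8960 + (29.92 − 29.28) × 1000 = 8960 + (+640) = 9600 ft.
ISA temperature at 9600 ft = 15 − 2 × (9600/1000) = -4.2°C.
ISA deviation = 12 − (-4.2) = +16.2°C.
Density altitude = 9600 + 120 × (16.2) = 11544 ft.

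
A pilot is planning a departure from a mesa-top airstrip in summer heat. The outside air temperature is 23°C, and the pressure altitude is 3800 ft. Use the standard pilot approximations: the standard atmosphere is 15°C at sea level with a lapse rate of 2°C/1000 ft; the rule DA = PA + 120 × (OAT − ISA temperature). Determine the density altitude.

5672 ft

ISA temperature at 3800 ft = 15 − 2 × (3800/1000) = 7.4°C.
ISA deviation = 23 − 7.4 = +15.6°C.
Density altitude = 3800 + 120 × (15.6) = 3800 + (+1872) = 5672 ft.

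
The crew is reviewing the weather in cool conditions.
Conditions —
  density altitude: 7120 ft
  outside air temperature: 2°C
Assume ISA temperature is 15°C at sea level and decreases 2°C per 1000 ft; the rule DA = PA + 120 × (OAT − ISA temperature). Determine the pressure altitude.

7000 ft

DA = PA + 120 × (OAT − (15 − 2·PA/1000)) = PA + 120·OAT − 1800 + 0.24·PA = 1.24·PA + 120·OAT − 1800.
So 1.24·PA = 7120 − 120 × 2 + 1800 = 8680.
PA = 8680 / 1.24 = 7000 ft.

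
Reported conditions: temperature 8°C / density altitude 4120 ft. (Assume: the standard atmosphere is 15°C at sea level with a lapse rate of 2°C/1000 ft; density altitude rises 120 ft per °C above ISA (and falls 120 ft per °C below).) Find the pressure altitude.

DA = PA + 120 × (OAT − (15 − 2·PA/1000)) = PA + 120·OAT − 1800 + 0.24·PA = 1.24·PA + 120·OAT − 1800.
So 1.24·PA = 4120 − 120 × 8 + 1800 = 4960.
PA = 4960 / 1.24 = 4000 ft.

4000 ft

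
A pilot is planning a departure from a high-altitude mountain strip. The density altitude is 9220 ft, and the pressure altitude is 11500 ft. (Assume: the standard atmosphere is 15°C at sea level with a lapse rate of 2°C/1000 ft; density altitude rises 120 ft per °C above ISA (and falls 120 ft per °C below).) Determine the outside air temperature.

Density altitude − pressure altitude = 9220 − 11500 = -2280 ft.
At 120 ft/°C that is an ISA deviation of -2280/120 = -19°C.
ISA temperature at 11500 ft = 15 − 2 × (11500/1000) = -8°C.
OAT = ISA + deviation = -8 + (-19) = -27°C.

-27°C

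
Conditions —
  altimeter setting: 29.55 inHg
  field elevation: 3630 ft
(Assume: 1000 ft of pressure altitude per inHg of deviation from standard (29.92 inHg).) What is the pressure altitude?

Pressure correction = (29.92 − 29.55) × 1000 = +370 ft.
Pressure altitude = 3630 + (+370) = 4000 ft.

4000 ft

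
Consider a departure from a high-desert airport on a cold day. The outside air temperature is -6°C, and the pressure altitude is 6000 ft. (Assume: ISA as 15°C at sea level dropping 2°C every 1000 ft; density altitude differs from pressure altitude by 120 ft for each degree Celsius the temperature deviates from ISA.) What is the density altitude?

4920 ft

ISA temperature at 6000 ft = 15 − 2 × (6000/1000) = 3°C.
ISA deviation = -6 − 3 = -9°C.
Density altitude = 6000 + 120 × (-9) = 6000 + (-1080) = 4920 ft.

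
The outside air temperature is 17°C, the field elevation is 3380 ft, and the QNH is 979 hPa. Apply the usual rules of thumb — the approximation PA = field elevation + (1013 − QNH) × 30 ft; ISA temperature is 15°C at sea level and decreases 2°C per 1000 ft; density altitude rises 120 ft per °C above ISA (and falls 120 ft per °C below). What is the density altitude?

5696 ft

Pressure altitude = 3380 + (1013 − 979) × 30 = 3380 + (+1020) = 4400 ft.
ISA temperature at 4400 ft = 15 − 2 × (4400/1000) = 6.2°C.
ISA deviation = 17 − 6.2 = +10.8°C.
Density altitude = 4400 + 120 × (10.8) = 5696 ft.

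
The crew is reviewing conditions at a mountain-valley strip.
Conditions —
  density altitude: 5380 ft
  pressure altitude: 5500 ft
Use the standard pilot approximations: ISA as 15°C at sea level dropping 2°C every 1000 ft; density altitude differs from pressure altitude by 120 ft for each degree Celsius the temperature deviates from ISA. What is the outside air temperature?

Density altitude − pressure altitude = 5380 − 5500 = -120 ft.
At 120 ft/°C that is an ISA deviation of -120/120 = -1°C.
ISA temperature at 5500 ft = 15 − 2 × (5500/1000) = 4°C.
OAT = ISA + deviation = 4 + (-1) = 3°C.

3°C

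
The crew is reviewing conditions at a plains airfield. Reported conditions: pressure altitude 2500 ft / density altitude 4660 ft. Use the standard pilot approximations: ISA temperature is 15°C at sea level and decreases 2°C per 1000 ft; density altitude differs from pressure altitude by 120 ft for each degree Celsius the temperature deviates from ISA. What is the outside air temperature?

Density altitude − pressure altitude = 4660 − 2500 = +2160 ft.
At 120 ft/°C that is an ISA deviation of 2160/120 = +18°C.
ISA temperature at 2500 ft = 15 − 2 × (2500/1000) = 10°C.
OAT = ISA + deviation = 10 + (+18) = 28°C.

28°C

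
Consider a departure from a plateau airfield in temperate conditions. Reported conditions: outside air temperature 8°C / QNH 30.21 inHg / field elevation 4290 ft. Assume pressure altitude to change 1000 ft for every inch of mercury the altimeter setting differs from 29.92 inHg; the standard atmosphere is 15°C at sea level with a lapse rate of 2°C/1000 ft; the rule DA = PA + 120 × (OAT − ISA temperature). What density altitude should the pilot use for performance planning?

4120 ft

Pressure altitude = 4290 + (29.92 − 30.21) × 1000 = 4290 + (-290) = 4000 ft.
ISA temperature at 4000 ft = 15 − 2 × (4000/1000) = 7°C.
ISA deviation = 8 − 7 = +1°C.
Density altitude = 4000 + 120 × (1) = 4120 ft.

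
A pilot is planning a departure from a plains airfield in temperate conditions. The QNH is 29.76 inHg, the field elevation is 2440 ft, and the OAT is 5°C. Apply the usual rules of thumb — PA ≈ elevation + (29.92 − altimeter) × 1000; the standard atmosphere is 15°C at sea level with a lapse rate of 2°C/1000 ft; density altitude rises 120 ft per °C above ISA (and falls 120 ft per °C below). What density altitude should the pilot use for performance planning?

2024 ft

Pressure altitude = 2440 + (29.92 − 29.76) × 1000 = 2440 + (+160) = 2600 ft.
ISA temperature at 2600 ft = 15 − 2 × (2600/1000) = 9.8°C.
ISA deviation = 5 − 9.8 = -4.8°C.
Density altitude = 2600 + 120 × (-4.8) = 2024 ft.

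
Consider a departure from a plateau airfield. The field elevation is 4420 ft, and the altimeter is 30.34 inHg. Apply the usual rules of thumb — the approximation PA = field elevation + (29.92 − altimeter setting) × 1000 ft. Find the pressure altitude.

Pressure correction = (29.92 − 30.34) × 1000 = -420 ft.
Pressure altitude = 4420 + (-420) = 4000 ft.

4000 ft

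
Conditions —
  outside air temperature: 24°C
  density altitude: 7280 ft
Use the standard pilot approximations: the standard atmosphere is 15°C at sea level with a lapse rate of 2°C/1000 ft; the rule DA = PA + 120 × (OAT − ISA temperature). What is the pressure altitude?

DA = PA + 120 × (OAT − (15 − 2·PA/1000)) = PA + 120·OAT − 1800 + 0.24·PA = 1.24·PA + 120·OAT − 1800.
So 1.24·PA = 7280 − 120 × 24 + 1800 = 6200.
PA = 6200 / 1.24 = 5000 ft.

5000 ft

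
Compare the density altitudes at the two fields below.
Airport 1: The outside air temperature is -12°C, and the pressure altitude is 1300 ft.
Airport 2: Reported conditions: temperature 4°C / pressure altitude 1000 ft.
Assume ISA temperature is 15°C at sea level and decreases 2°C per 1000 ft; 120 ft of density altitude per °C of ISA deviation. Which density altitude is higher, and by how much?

Airport 2 by 1548 ft

Airport 1: ISA temp = 12.4°C, deviation -24.4°C, DA = 1300 + 120 × (-24.4) = -1628 ft.
Airport 2: ISA temp = 13°C, deviation -9°C, DA = 1000 + 120 × (-9) = -80 ft.
Airport 2 is higher by -80 − (-1628) = 1548 ft.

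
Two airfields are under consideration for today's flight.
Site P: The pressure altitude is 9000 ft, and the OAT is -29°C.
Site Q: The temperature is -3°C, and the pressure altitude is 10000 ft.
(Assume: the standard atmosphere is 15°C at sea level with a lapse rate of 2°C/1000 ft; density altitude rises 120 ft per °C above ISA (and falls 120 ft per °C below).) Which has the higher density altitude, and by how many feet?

Site Q by 4360 ft

Site P: ISA temp = -3°C, deviation -26°C, DA = 9000 + 120 × (-26) = 5880 ft.
Site Q: ISA temp = -5°C, deviation +2°C, DA = 10000 + 120 × 2 = 10240 ft.
Site Q is higher by 10240 − 5880 = 4360 ft.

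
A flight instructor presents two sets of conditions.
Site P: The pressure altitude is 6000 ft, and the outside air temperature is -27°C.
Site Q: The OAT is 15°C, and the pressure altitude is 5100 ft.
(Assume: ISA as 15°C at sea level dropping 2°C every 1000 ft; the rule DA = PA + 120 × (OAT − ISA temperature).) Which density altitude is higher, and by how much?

Site P: ISA temp = 3°C, deviation -30°C, DA = 6000 + 120 × (-30) = 2400 ft.
Site Q: ISA temp = 4.8°C, deviation +10.2°C, DA = 5100 + 120 × 10.2 = 6324 ft.
Site Q is higher by 6324 − 2400 = 3924 ft.

Site Q by 3924 ft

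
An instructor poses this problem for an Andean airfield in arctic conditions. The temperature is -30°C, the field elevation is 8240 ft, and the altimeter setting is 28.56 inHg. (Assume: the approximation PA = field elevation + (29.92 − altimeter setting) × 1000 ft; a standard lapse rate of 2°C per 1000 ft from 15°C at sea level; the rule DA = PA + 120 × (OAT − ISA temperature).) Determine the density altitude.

Pressure altitude = 8240 + (29.92 − 28.56) × 1000 = 8240 + (+1360) = 9600 ft.
ISA temperature at 9600 ft = 15 − 2 × (9600/1000) = -4.2°C.
ISA deviation = -30 − (-4.2) = -25.8°C.
Density altitude = 9600 + 120 × (-25.8) = 6504 ft.

6504 ft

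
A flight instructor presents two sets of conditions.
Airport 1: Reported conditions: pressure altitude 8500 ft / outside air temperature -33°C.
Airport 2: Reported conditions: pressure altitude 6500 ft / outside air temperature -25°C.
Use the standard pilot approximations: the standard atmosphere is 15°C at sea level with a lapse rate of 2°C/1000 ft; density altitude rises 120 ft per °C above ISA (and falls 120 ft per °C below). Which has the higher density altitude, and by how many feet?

Airport 1: ISA temp = -2°C, deviation -31°C, DA = 8500 + 120 × (-31) = 4780 ft.
Airport 2: ISA temp = 2°C, deviation -27°C, DA = 6500 + 120 × (-27) = 3260 ft.
Airport 1 is higher by 4780 − 3260 = 1520 ft.

Airport 1 by 1520 ft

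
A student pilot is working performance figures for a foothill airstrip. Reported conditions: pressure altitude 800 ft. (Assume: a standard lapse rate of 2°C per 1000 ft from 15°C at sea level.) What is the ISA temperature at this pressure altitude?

13.4°C

ISA temperature = 15 − 2 × (800/1000) = 15 − 1.6 = 13.4°C.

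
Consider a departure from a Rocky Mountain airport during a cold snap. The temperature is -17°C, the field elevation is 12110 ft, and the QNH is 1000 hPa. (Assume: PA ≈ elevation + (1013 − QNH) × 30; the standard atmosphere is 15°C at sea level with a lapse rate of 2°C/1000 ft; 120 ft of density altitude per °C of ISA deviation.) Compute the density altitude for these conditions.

11660 ft

Pressure altitude = 12110 + (1013 − 1000) × 30 = 12110 + (+390) = 12500 ft.
ISA temperature at 12500 ft = 15 − 2 × (12500/1000) = -10°C.
ISA deviation = -17 − (-10) = -7°C.
Density altitude = 12500 + 120 × (-7) = 11660 ft.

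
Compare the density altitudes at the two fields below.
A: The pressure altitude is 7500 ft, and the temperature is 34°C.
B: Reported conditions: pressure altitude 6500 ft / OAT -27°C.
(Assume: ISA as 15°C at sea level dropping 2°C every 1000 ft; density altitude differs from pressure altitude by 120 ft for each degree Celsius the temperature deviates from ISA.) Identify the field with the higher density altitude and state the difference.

A by 8560 ft

A: ISA temp = 0°C, deviation +34°C, DA = 7500 + 120 × 34 = 11580 ft.
B: ISA temp = 2°C, deviation -29°C, DA = 6500 + 120 × (-29) = 3020 ft.
A is higher by 11580 − 3020 = 8560 ft.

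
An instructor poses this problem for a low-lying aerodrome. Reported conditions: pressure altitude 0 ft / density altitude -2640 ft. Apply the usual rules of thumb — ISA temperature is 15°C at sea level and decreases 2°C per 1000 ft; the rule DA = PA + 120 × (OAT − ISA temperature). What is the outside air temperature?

Density altitude − pressure altitude = -2640 − 0 = -2640 ft.
At 120 ft/°C that is an ISA deviation of -2640/120 = -22°C.
ISA temperature at 0 ft = 15 − 2 × (0/1000) = 15°C.
OAT = ISA + deviation = 15 + (-22) = -7°C.

-7°C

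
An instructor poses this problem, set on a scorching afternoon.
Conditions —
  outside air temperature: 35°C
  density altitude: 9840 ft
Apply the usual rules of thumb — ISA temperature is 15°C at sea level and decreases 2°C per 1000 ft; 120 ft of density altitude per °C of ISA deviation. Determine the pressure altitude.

DA = PA + 120 × (OAT − (15 − 2·PA/1000)) = PA + 120·OAT − 1800 + 0.24·PA = 1.24·PA + 120·OAT − 1800.
So 1.24·PA = 9840 − 120 × 35 + 1800 = 7440.
PA = 7440 / 1.24 = 6000 ft.

6000 ft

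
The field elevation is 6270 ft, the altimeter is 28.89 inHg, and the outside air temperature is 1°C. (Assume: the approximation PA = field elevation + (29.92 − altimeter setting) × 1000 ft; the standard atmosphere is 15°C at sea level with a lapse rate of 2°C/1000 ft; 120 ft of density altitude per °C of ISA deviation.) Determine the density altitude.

Pressure altitude = 6270 + (29.92 − 28.89) × 1000 = 6270 + (+1030) = 7300 ft.
ISA temperature at 7300 ft = 15 − 2 × (7300/1000) = 0.4°C.
ISA deviation = 1 − 0.4 = +0.6°C.
Density altitude = 7300 + 120 × (0.6) = 7372 ft.

7372 ft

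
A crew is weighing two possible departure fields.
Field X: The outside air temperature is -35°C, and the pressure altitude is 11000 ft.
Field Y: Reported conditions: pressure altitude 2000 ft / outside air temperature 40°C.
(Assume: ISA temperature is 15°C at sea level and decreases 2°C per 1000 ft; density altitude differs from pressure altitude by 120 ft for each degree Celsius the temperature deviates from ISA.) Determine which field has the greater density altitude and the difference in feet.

Field X: ISA temp = -7°C, deviation -28°C, DA = 11000 + 120 × (-28) = 7640 ft.
Field Y: ISA temp = 11°C, deviation +29°C, DA = 2000 + 120 × 29 = 5480 ft.
Field X is higher by 7640 − 5480 = 2160 ft.

Field X by 2160 ft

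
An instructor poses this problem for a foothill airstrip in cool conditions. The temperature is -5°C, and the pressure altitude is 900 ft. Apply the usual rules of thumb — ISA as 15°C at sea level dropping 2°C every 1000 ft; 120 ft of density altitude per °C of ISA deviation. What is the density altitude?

-1284 ft

ISA temperature at 900 ft = 15 − 2 × (900/1000) = 13.2°C.
ISA deviation = -5 − 13.2 = -18.2°C.
Density altitude = 900 + 120 × (-18.2) = 900 + (-2184) = -1284 ft.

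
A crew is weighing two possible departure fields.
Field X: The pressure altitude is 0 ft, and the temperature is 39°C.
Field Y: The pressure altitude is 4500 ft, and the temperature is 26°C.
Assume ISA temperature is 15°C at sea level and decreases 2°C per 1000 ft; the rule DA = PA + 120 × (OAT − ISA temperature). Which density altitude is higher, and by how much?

Field X: ISA temp = 15°C, deviation +24°C, DA = 0 + 120 × 24 = 2880 ft.
Field Y: ISA temp = 6°C, deviation +20°C, DA = 4500 + 120 × 20 = 6900 ft.
Field Y is higher by 6900 − 2880 = 4020 ft.

Field Y by 4020 ft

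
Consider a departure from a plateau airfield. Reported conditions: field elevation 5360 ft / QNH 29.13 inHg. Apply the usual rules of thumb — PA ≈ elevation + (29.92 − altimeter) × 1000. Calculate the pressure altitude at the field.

6150 ft

Pressure correction = (29.92 − 29.13) × 1000 = +790 ft.
Pressure altitude = 5360 + (+790) = 6150 ft.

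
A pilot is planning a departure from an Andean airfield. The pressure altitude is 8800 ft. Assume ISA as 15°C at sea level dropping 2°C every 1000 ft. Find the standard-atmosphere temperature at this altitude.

-2.6°C

ISA temperature = 15 − 2 × (8800/1000) = 15 − 17.6 = -2.6°C.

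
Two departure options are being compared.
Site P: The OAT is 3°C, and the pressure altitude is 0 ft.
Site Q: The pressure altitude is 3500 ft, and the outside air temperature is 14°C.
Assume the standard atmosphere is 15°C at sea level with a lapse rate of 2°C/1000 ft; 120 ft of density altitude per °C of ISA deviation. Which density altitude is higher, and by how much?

Site Q by 5660 ft

Site P: ISA temp = 15°C, deviation -12°C, DA = 0 + 120 × (-12) = -1440 ft.
Site Q: ISA temp = 8°C, deviation +6°C, DA = 3500 + 120 × 6 = 4220 ft.
Site Q is higher by 4220 − (-1440) = 5660 ft.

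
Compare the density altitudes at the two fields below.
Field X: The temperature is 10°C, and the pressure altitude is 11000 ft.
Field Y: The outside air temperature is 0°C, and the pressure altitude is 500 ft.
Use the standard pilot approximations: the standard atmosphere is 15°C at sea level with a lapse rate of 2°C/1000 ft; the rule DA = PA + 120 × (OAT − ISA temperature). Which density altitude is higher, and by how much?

Field X by 14220 ft

Field X: ISA temp = -7°C, deviation +17°C, DA = 11000 + 120 × 17 = 13040 ft.
Field Y: ISA temp = 14°C, deviation -14°C, DA = 500 + 120 × (-14) = -1180 ft.
Field X is higher by 13040 − (-1180) = 14220 ft.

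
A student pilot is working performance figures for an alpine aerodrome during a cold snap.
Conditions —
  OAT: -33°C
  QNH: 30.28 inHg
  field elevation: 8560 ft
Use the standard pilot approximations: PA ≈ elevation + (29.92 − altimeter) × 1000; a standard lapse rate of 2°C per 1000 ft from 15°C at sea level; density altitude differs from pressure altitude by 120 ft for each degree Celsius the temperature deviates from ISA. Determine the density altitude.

4408 ft

Pressure altitude = 8560 + (29.92 − 30.28) × 1000 = 8560 + (-360) = 8200 ft.
ISA temperature at 8200 ft = 15 − 2 × (8200/1000) = -1.4°C.
ISA deviation = -33 − (-1.4) = -31.6°C.
Density altitude = 8200 + 120 × (-31.6) = 4408 ft.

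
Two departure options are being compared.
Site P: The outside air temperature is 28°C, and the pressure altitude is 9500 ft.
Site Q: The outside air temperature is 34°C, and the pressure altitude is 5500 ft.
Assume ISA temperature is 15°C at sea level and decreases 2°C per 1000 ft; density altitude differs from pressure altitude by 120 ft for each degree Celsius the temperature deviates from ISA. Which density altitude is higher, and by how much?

Site P: ISA temp = -4°C, deviation +32°C, DA = 9500 + 120 × 32 = 13340 ft.
Site Q: ISA temp = 4°C, deviation +30°C, DA = 5500 + 120 × 30 = 9100 ft.
Site P is higher by 13340 − 9100 = 4240 ft.

Site P by 4240 ft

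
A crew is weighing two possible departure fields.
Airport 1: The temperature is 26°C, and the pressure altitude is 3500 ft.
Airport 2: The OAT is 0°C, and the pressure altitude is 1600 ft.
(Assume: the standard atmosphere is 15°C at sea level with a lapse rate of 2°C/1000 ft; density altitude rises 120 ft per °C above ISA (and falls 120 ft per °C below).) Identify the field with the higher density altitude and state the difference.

Airport 1 by 5476 ft

Airport 1: ISA temp = 8°C, deviation +18°C, DA = 3500 + 120 × 18 = 5660 ft.
Airport 2: ISA temp = 11.8°C, deviation -11.8°C, DA = 1600 + 120 × (-11.8) = 184 ft.
Airport 1 is higher by 5660 − 184 = 5476 ft.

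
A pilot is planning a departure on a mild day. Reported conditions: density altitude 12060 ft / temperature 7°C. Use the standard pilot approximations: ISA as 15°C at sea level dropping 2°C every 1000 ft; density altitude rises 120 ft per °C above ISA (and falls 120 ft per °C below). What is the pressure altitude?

10500 ft

DA = PA + 120 × (OAT − (15 − 2·PA/1000)) = PA + 120·OAT − 1800 + 0.24·PA = 1.24·PA + 120·OAT − 1800.
So 1.24·PA = 12060 − 120 × 7 + 1800 = 13020.
PA = 13020 / 1.24 = 10500 ft.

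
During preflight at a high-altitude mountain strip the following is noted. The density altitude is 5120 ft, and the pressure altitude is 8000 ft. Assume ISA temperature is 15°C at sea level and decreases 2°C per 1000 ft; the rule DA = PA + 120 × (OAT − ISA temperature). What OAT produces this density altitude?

-25°C

Density altitude − pressure altitude = 5120 − 8000 = -2880 ft.
At 120 ft/°C that is an ISA deviation of -2880/120 = -24°C.
ISA temperature at 8000 ft = 15 − 2 × (8000/1000) = -1°C.
OAT = ISA + deviation = -1 + (-24) = -25°C.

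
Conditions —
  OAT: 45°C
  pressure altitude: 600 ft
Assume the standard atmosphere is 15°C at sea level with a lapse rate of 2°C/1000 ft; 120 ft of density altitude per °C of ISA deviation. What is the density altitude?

ISA temperature at 600 ft = 15 − 2 × (600/1000) = 13.8°C.
ISA deviation = 45 − 13.8 = +31.2°C.
Density altitude = 600 + 120 × (31.2) = 600 + (+3744) = 4344 ft.

4344 ft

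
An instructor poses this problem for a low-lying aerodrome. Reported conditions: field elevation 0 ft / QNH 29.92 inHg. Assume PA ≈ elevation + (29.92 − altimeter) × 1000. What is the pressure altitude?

Pressure correction = (29.92 − 29.92) × 1000 = 0 ft.
Pressure altitude = 0 + (0) = 0 ft.

0 ft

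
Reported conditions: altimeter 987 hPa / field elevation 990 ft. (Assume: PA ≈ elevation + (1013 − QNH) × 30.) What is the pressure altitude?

Pressure correction = (1013 − 987) × 30 = +780 ft.
Pressure altitude = 990 + (+780) = 1770 ft.

1770 ft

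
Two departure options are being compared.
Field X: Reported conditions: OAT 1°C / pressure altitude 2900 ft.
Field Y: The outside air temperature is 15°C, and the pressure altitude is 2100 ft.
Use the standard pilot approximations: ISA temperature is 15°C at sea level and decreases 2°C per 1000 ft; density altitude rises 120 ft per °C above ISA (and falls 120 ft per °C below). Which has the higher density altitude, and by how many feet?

Field X: ISA temp = 9.2°C, deviation -8.2°C, DA = 2900 + 120 × (-8.2) = 1916 ft.
Field Y: ISA temp = 10.8°C, deviation +4.2°C, DA = 2100 + 120 × 4.2 = 2604 ft.
Field Y is higher by 2604 − 1916 = 688 ft.

Field Y by 688 ft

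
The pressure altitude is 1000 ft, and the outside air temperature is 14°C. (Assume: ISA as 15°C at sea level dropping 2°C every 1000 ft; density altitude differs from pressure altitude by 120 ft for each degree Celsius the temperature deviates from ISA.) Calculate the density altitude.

1120 ft

ISA temperature at 1000 ft = 15 − 2 × (1000/1000) = 13°C.
ISA deviation = 14 − 13 = +1°C.
Density altitude = 1000 + 120 × (1) = 1000 + (+120) = 1120 ft.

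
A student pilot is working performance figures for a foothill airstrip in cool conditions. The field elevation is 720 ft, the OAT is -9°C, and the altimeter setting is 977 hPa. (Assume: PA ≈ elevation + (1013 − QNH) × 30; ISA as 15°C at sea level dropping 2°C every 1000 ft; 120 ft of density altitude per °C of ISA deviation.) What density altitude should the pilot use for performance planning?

-648 ft

Pressure altitude = 720 + (1013 − 977) × 30 = 720 + (+1080) = 1800 ft.
ISA temperature at 1800 ft = 15 − 2 × (1800/1000) = 11.4°C.
ISA deviation = -9 − 11.4 = -20.4°C.
Density altitude = 1800 + 120 × (-20.4) = -648 ft.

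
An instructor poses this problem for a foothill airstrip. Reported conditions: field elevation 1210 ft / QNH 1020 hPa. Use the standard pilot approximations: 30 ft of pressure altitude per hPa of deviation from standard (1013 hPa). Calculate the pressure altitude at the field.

1000 ft

Pressure correction = (1013 − 1020) × 30 = -210 ft.
Pressure altitude = 1210 + (-210) = 1000 ft.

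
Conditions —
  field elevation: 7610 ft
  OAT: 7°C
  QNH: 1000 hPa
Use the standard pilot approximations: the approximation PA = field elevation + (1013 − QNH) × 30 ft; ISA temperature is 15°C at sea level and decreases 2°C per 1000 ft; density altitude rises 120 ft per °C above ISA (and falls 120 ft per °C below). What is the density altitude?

8960 ft

Pressure altitude = 7610 + (1013 − 1000) × 30 = 7610 + (+390) = 8000 ft.
ISA temperature at 8000 ft = 15 − 2 × (8000/1000) = -1°C.
ISA deviation = 7 − (-1) = +8°C.
Density altitude = 8000 + 120 × (8) = 8960 ft.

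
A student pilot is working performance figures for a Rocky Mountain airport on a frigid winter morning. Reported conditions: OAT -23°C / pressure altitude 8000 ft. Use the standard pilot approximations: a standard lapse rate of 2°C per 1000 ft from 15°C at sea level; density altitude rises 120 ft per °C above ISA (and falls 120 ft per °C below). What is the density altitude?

5360 ft

ISA temperature at 8000 ft = 15 − 2 × (8000/1000) = -1°C.
ISA deviation = -23 − (-1) = -22°C.
Density altitude = 8000 + 120 × (-22) = 8000 + (-2640) = 5360 ft.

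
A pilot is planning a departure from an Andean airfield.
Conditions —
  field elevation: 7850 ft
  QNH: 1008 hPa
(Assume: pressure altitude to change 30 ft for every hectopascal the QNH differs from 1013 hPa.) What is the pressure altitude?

Pressure correction = (1013 − 1008) × 30 = +150 ft.
Pressure altitude = 7850 + (+150) = 8000 ft.

8000 ft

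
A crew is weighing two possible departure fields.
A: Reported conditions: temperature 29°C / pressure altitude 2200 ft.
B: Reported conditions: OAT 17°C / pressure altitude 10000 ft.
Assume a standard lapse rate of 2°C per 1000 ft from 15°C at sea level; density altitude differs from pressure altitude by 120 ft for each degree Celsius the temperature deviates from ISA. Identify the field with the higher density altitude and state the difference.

B by 8232 ft

A: ISA temp = 10.6°C, deviation +18.4°C, DA = 2200 + 120 × 18.4 = 4408 ft.
B: ISA temp = -5°C, deviation +22°C, DA = 10000 + 120 × 22 = 12640 ft.
B is higher by 12640 − 4408 = 8232 ft.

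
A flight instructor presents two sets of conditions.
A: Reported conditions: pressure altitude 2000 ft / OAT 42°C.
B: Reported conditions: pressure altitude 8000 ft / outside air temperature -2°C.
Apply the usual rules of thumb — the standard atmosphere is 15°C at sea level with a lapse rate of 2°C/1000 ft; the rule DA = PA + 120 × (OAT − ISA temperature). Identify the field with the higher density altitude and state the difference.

B by 2160 ft

A: ISA temp = 11°C, deviation +31°C, DA = 2000 + 120 × 31 = 5720 ft.
B: ISA temp = -1°C, deviation -1°C, DA = 8000 + 120 × (-1) = 7880 ft.
B is higher by 7880 − 5720 = 2160 ft.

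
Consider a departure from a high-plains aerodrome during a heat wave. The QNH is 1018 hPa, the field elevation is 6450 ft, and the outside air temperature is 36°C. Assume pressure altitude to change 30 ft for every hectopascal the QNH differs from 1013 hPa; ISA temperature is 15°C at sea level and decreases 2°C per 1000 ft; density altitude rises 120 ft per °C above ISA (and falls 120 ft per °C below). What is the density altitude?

Pressure altitude = 6450 + (1013 − 1018) × 30 = 6450 + (-150) = 6300 ft.
ISA temperature at 6300 ft = 15 − 2 × (6300/1000) = 2.4°C.
ISA deviation = 36 − 2.4 = +33.6°C.
Density altitude = 6300 + 120 × (33.6) = 10332 ft.

10332 ft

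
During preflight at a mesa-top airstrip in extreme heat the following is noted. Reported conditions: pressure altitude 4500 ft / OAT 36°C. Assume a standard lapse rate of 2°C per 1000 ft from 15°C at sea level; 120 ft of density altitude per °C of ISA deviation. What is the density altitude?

ISA temperature at 4500 ft = 15 − 2 × (4500/1000) = 6°C.
ISA deviation = 36 − 6 = +30°C.
Density altitude = 4500 + 120 × (30) = 4500 + (+3600) = 8100 ft.

8100 ft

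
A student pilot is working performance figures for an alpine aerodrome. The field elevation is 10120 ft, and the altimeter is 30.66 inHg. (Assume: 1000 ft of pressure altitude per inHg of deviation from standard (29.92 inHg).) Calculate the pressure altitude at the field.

9380 ft

Pressure correction = (29.92 − 30.66) × 1000 = -740 ft.
Pressure altitude = 10120 + (-740) = 9380 ft.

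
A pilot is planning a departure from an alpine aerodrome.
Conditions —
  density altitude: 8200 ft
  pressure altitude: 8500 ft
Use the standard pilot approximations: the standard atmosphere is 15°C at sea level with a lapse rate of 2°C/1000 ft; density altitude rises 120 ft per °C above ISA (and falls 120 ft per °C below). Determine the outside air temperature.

Density altitude − pressure altitude = 8200 − 8500 = -300 ft.
At 120 ft/°C that is an ISA deviation of -300/120 = -2.5°C.
ISA temperature at 8500 ft = 15 − 2 × (8500/1000) = -2°C.
OAT = ISA + deviation = -2 + (-2.5) = -4.5°C.

-4.5°C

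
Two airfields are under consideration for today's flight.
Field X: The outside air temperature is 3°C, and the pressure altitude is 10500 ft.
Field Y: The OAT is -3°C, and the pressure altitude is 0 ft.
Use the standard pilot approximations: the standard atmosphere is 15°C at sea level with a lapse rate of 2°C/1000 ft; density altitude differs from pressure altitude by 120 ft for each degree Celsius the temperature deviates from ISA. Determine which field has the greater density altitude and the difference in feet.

Field X by 13740 ft

Field X: ISA temp = -6°C, deviation +9°C, DA = 10500 + 120 × 9 = 11580 ft.
Field Y: ISA temp = 15°C, deviation -18°C, DA = 0 + 120 × (-18) = -2160 ft.
Field X is higher by 11580 − (-2160) = 13740 ft.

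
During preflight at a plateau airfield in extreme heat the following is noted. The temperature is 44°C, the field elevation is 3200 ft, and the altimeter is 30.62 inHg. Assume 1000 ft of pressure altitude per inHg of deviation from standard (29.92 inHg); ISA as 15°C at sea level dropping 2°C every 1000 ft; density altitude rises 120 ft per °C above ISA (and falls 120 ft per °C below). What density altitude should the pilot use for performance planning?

Pressure altitude = 3200 + (29.92 − 30.62) × 1000 = 3200 + (-700) = 2500 ft.
ISA temperature at 2500 ft = 15 − 2 × (2500/1000) = 10°C.
ISA deviation = 44 − 10 = +34°C.
Density altitude = 2500 + 120 × (34) = 6580 ft.

6580 ft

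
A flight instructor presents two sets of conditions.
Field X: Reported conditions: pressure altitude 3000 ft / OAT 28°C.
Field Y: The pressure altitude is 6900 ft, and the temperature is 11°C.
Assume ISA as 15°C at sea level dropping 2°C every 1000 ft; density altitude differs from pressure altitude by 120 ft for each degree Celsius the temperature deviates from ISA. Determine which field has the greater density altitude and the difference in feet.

Field Y by 2796 ft

Field X: ISA temp = 9°C, deviation +19°C, DA = 3000 + 120 × 19 = 5280 ft.
Field Y: ISA temp = 1.2°C, deviation +9.8°C, DA = 6900 + 120 × 9.8 = 8076 ft.
Field Y is higher by 8076 − 5280 = 2796 ft.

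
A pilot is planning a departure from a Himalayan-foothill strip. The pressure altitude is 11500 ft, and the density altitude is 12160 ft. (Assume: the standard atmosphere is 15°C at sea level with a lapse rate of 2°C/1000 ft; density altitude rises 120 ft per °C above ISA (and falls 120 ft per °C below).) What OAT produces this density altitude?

-2.5°C

Density altitude − pressure altitude = 12160 − 11500 = +660 ft.
At 120 ft/°C that is an ISA deviation of 660/120 = +5.5°C.
ISA temperature at 11500 ft = 15 − 2 × (11500/1000) = -8°C.
OAT = ISA + deviation = -8 + (+5.5) = -2.5°C.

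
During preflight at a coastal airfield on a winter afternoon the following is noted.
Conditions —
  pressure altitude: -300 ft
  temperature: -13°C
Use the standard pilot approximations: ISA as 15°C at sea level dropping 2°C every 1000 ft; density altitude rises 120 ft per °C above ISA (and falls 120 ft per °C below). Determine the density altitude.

ISA temperature at -300 ft = 15 − 2 × (-300/1000) = 15.6°C.
ISA deviation = -13 − 15.6 = -28.6°C.
Density altitude = -300 + 120 × (-28.6) = -300 + (-3432) = -3732 ft.

-3732 ft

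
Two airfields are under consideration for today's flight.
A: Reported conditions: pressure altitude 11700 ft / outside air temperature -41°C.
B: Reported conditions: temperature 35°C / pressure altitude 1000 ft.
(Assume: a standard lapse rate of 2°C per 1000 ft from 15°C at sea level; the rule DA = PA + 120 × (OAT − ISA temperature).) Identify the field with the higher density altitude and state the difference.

A: ISA temp = -8.4°C, deviation -32.6°C, DA = 11700 + 120 × (-32.6) = 7788 ft.
B: ISA temp = 13°C, deviation +22°C, DA = 1000 + 120 × 22 = 3640 ft.
A is higher by 7788 − 3640 = 4148 ft.

A by 4148 ft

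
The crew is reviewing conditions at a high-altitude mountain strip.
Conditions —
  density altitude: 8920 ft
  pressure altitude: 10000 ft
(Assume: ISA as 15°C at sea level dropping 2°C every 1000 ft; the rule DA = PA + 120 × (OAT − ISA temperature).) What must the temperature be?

-14°C

Density altitude − pressure altitude = 8920 − 10000 = -1080 ft.
At 120 ft/°C that is an ISA deviation of -1080/120 = -9°C.
ISA temperature at 10000 ft = 15 − 2 × (10000/1000) = -5°C.
OAT = ISA + deviation = -5 + (-9) = -14°C.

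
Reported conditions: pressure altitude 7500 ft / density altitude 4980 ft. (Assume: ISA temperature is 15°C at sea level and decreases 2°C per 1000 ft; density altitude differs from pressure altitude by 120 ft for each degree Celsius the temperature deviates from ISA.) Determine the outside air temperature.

Density altitude − pressure altitude = 4980 − 7500 = -2520 ft.
At 120 ft/°C that is an ISA deviation of -2520/120 = -21°C.
ISA temperature at 7500 ft = 15 − 2 × (7500/1000) = 0°C.
OAT = ISA + deviation = 0 + (-21) = -21°C.

-21°C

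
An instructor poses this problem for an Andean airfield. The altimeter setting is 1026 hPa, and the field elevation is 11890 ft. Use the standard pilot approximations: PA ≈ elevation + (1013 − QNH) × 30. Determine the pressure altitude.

Pressure correction = (1013 − 1026) × 30 = -390 ft.
Pressure altitude = 11890 + (-390) = 11500 ft.

11500 ft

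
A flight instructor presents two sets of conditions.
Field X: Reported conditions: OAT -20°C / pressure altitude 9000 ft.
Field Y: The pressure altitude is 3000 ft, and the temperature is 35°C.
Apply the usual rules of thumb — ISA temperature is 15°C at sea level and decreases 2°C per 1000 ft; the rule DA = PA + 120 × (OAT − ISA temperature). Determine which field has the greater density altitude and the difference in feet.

Field X: ISA temp = -3°C, deviation -17°C, DA = 9000 + 120 × (-17) = 6960 ft.
Field Y: ISA temp = 9°C, deviation +26°C, DA = 3000 + 120 × 26 = 6120 ft.
Field X is higher by 6960 − 6120 = 840 ft.

Field X by 840 ft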